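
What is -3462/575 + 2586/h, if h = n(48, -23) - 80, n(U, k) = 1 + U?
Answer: -1594272/17825 ≈ -89.440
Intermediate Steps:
h = -31 (h = (1 + 48) - 80 = 49 - 80 = -31)
-3462/575 + 2586/h = -3462/575 + 2586/(-31) = -3462*1/575 + 2586*(-1/31) = -3462/575 - 2586/31 = -1594272/17825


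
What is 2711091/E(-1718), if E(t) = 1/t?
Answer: -4657654338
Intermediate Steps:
2711091/E(-1718) = 2711091/(1/(-1718)) = 2711091/(-1/1718) = 2711091*(-1718) = -4657654338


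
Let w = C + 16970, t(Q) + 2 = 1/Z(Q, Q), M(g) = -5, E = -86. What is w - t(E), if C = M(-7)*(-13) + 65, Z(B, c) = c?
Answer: 1470773/86 ≈ 17102.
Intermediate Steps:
C = 130 (C = -5*(-13) + 65 = 65 + 65 = 130)
t(Q) = -2 + 1/Q
w = 17100 (w = 130 + 16970 = 17100)
w - t(E) = 17100 - (-2 + 1/(-86)) = 17100 - (-2 - 1/86) = 17100 - 1*(-173/86) = 17100 + 173/86 = 1470773/86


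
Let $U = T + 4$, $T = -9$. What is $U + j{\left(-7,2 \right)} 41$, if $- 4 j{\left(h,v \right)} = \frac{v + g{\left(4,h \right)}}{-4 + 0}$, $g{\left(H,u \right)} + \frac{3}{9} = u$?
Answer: $- \frac{56}{3} \approx -18.667$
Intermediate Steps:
$g{\left(H,u \right)} = - \frac{1}{3} + u$
$U = -5$ ($U = -9 + 4 = -5$)
$j{\left(h,v \right)} = - \frac{1}{48} + \frac{h}{16} + \frac{v}{16}$ ($j{\left(h,v \right)} = - \frac{\left(v + \left(- \frac{1}{3} + h\right)\right) \frac{1}{-4 + 0}}{4} = - \frac{\left(- \frac{1}{3} + h + v\right) \frac{1}{-4}}{4} = - \frac{\left(- \frac{1}{3} + h + v\right) \left(- \frac{1}{4}\right)}{4} = - \frac{\frac{1}{12} - \frac{h}{4} - \frac{v}{4}}{4} = - \frac{1}{48} + \frac{h}{16} + \frac{v}{16}$)
$U + j{\left(-7,2 \right)} 41 = -5 + \left(- \frac{1}{48} + \frac{1}{16} \left(-7\right) + \frac{1}{16} \cdot 2\right) 41 = -5 + \left(- \frac{1}{48} - \frac{7}{16} + \frac{1}{8}\right) 41 = -5 - \frac{41}{3} = - \frac{56}{3}$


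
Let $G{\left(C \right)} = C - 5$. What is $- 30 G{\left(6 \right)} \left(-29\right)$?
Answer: $870$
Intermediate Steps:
$G{\left(C \right)} = -5 + C$
$- 30 G{\left(6 \right)} \left(-29\right) = - 30 \left(-5 + 6\right) \left(-29\right) = \left(-30\right) 1 \left(-29\right) = \left(-30\right) \left(-29\right) = 870$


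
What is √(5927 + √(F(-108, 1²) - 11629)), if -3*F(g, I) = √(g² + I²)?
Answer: √(53343 + 3*I*√3*√(34887 + √11665))/3 ≈ 76.99 + 0.70142*I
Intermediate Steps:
F(g, I) = -√(I² + g²)/3 (F(g, I) = -√(g² + I²)/3 = -√(I² + g²)/3)
√(5927 + √(F(-108, 1²) - 11629)) = √(5927 + √(-√((1²)² + (-108)²)/3 - 11629)) = √(5927 + √(-√(1² + 11664)/3 - 11629)) = √(5927 + √(-√(1 + 11664)/3 - 11629)) = √(5927 + √(-√11665/3 - 11629)) = √(5927 + √(-11629 - √11665/3))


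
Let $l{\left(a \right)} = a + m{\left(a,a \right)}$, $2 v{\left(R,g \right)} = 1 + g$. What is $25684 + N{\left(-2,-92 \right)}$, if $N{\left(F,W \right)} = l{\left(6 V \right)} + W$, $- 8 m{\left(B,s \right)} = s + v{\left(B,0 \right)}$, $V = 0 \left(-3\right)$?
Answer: $\frac{409471}{16} \approx 25592.0$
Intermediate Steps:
$V = 0$
$v{\left(R,g \right)} = \frac{1}{2} + \frac{g}{2}$ ($v{\left(R,g \right)} = \frac{1 + g}{2} = \frac{1}{2} + \frac{g}{2}$)
$m{\left(B,s \right)} = - \frac{1}{16} - \frac{s}{8}$ ($m{\left(B,s \right)} = - \frac{s + \left(\frac{1}{2} + \frac{1}{2} \cdot 0\right)}{8} = - \frac{s + \left(\frac{1}{2} + 0\right)}{8} = - \frac{s + \frac{1}{2}}{8} = - \frac{\frac{1}{2} + s}{8} = - \frac{1}{16} - \frac{s}{8}$)
$l{\left(a \right)} = - \frac{1}{16} + \frac{7 a}{8}$ ($l{\left(a \right)} = a - \left(\frac{1}{16} + \frac{a}{8}\right) = - \frac{1}{16} + \frac{7 a}{8}$)
$N{\left(F,W \right)} = - \frac{1}{16} + W$ ($N{\left(F,W \right)} = \left(- \frac{1}{16} + \frac{7 \cdot 6 \cdot 0}{8}\right) + W = \left(- \frac{1}{16} + \frac{7}{8} \cdot 0\right) + W = \left(- \frac{1}{16} + 0\right) + W = - \frac{1}{16} + W$)
$25684 + N{\left(-2,-92 \right)} = 25684 - \frac{1473}{16} = \frac{409471}{16}$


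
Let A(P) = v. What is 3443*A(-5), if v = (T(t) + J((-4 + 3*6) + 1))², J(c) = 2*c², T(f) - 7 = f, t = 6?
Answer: 738072467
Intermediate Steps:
T(f) = 7 + f
v = 214369 (v = ((7 + 6) + 2*((-4 + 3*6) + 1)²)² = (13 + 2*((-4 + 18) + 1)²)² = (13 + 2*(14 + 1)²)² = (13 + 2*15²)² = (13 + 2*225)² = (13 + 450)² = 463² = 214369)
A(P) = 214369
3443*A(-5) = 3443*214369 = 738072467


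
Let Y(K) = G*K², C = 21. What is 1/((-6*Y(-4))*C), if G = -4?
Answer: 1/8064 ≈ 0.00012401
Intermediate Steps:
Y(K) = -4*K²
1/((-6*Y(-4))*C) = 1/(-(-24)*(-4)²*21) = 1/(-(-24)*16*21) = 1/(-6*(-64)*21) = 1/(384*21) = 1/8064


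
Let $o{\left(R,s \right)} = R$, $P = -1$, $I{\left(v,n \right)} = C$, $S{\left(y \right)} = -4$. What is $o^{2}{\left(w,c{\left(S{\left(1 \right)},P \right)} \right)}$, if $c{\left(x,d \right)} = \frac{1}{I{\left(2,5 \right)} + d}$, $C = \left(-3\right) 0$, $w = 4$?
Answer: $16$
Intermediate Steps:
$C = 0$
$I{\left(v,n \right)} = 0$
$c{\left(x,d \right)} = \frac{1}{d}$ ($c{\left(x,d \right)} = \frac{1}{0 + d} = \frac{1}{d}$)
$o^{2}{\left(w,c{\left(S{\left(1 \right)},P \right)} \right)} = 4^{2} = 16$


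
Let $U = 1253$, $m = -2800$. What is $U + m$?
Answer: $-1547$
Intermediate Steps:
$U + m = 1253 - 2800 = -1547$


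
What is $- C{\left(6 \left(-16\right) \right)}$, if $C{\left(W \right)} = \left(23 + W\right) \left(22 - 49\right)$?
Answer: $-1971$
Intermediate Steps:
$C{\left(W \right)} = -621 - 27 W$ ($C{\left(W \right)} = \left(23 + W\right) \left(-27\right) = -621 - 27 W$)
$- C{\left(6 \left(-16\right) \right)} = - (-621 - 27 \cdot 6 \left(-16\right)) = - (-621 - -2592) = - (-621 + 2592) = \left(-1\right) 1971 = -1971$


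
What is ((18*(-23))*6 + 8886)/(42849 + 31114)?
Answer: 6402/73963 ≈ 0.086557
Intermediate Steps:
((18*(-23))*6 + 8886)/(42849 + 31114) = (-414*6 + 8886)/73963 = (-2484 + 8886)*(1/73963) = 6402*(1/73963) = 6402/73963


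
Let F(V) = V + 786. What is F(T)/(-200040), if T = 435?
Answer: -407/66680 ≈ -0.0061038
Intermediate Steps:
F(V) = 786 + V
F(T)/(-200040) = (786 + 435)/(-200040) = 1221*(-1/200040) = -407/66680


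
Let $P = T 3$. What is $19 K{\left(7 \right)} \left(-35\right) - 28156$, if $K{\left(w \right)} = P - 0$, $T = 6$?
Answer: $-40126$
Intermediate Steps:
$P = 18$ ($P = 6 \cdot 3 = 18$)
$K{\left(w \right)} = 18$ ($K{\left(w \right)} = 18 - 0 = 18 + 0 = 18$)
$19 K{\left(7 \right)} \left(-35\right) - 28156 = 19 \cdot 18 \left(-35\right) - 28156 = 342 \left(-35\right) - 28156 = -11970 - 28156 = -40126$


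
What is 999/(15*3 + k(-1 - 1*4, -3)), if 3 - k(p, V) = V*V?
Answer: 333/13 ≈ 25.615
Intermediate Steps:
k(p, V) = 3 - V² (k(p, V) = 3 - V*V = 3 - V²)
999/(15*3 + k(-1 - 1*4, -3)) = 999/(15*3 + (3 - 1*(-3)²)) = 999/(45 + (3 - 1*9)) = 999/(45 + (3 - 9)) = 999/(45 - 6) = 999/39 = 999*(1/39) = 333/13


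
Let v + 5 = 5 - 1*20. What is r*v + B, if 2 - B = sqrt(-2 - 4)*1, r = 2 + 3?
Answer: -98 - I*sqrt(6) ≈ -98.0 - 2.4495*I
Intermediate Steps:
r = 5
v = -20 (v = -5 + (5 - 1*20) = -5 + (5 - 20) = -5 - 15 = -20)
B = 2 - I*sqrt(6) (B = 2 - sqrt(-2 - 4) = 2 - sqrt(-6) = 2 - I*sqrt(6) ≈ 2.0 - 2.4495*I)
r*v + B = 5*(-20) + (2 - I*sqrt(6)) = -100 + (2 - I*sqrt(6)) = -98 - I*sqrt(6)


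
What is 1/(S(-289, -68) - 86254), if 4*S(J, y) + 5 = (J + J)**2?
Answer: -4/10937 ≈ -0.00036573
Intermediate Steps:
S(J, y) = -5/4 + J**2 (S(J, y) = -5/4 + (J + J)**2/4 = -5/4 + (2*J)**2/4 = -5/4 + (4*J**2)/4 = -5/4 + J**2)
1/(S(-289, -68) - 86254) = 1/((-5/4 + (-289)**2) - 86254) = 1/((-5/4 + 83521) - 86254) = 1/(334079/4 - 86254) = 1/(-10937/4) = -4/10937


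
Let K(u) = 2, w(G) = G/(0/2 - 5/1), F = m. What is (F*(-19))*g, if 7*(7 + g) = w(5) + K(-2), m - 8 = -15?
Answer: -912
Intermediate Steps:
m = -7 (m = 8 - 15 = -7)
F = -7
w(G) = -G/5 (w(G) = G/(0*(½) - 5*1) = G/(0 - 5) = G/(-5) = G*(-⅕) = -G/5)
g = -48/7 (g = -7 + (-⅕*5 + 2)/7 = -7 + (-1 + 2)/7 = -7 + (⅐)*1 = -7 + ⅐ = -48/7 ≈ -6.8571)
(F*(-19))*g = -7*(-19)*(-48/7) = 133*(-48/7) = -912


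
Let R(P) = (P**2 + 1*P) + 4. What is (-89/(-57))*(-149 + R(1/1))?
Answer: -12727/57 ≈ -223.28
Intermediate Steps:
R(P) = 4 + P + P**2 (R(P) = (P**2 + P) + 4 = (P + P**2) + 4 = 4 + P + P**2)
(-89/(-57))*(-149 + R(1/1)) = (-89/(-57))*(-149 + (4 + 1/1 + (1/1)**2)) = (-89*(-1/57))*(-149 + (4 + 1 + 1**2)) = 89*(-149 + (4 + 1 + 1))/57 = 89*(-149 + 6)/57 = (89/57)*(-143) = -12727/57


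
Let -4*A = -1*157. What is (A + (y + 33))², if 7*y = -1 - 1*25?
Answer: 3682561/784 ≈ 4697.1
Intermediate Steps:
y = -26/7 (y = (-1 - 1*25)/7 = (-1 - 25)/7 = (⅐)*(-26) = -26/7 ≈ -3.7143)
A = 157/4 (A = -(-1)*157/4 = -¼*(-157) = 157/4 ≈ 39.250)
(A + (y + 33))² = (157/4 + (-26/7 + 33))² = (157/4 + 205/7)² = (1919/28)² = 3682561/784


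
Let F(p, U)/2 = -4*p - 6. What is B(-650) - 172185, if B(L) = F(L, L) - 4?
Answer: -167001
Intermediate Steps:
F(p, U) = -12 - 8*p (F(p, U) = 2*(-4*p - 6) = 2*(-6 - 4*p) = -12 - 8*p)
B(L) = -16 - 8*L (B(L) = (-12 - 8*L) - 4 = -16 - 8*L)
B(-650) - 172185 = (-16 - 8*(-650)) - 172185 = (-16 + 5200) - 172185 = 5184 - 172185 = -167001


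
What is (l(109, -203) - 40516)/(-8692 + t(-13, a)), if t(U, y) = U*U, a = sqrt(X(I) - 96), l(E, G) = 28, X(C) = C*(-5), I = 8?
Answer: 13496/2841 ≈ 4.7504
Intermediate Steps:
X(C) = -5*C
a = 2*I*sqrt(34) (a = sqrt(-5*8 - 96) = sqrt(-40 - 96) = sqrt(-136) = 2*I*sqrt(34) ≈ 11.662*I)
t(U, y) = U**2
(l(109, -203) - 40516)/(-8692 + t(-13, a)) = (28 - 40516)/(-8692 + (-13)**2) = -40488/(-8692 + 169) = -40488/(-8523) = -40488*(-1/8523) = 13496/2841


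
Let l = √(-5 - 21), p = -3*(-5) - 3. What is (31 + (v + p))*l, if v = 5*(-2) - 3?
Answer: 30*I*√26 ≈ 152.97*I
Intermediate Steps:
p = 12 (p = 15 - 3 = 12)
v = -13 (v = -10 - 3 = -13)
l = I*√26 (l = √(-26) = I*√26 ≈ 5.099*I)
(31 + (v + p))*l = (31 + (-13 + 12))*(I*√26) = (31 - 1)*(I*√26) = 30*(I*√26) = 30*I*√26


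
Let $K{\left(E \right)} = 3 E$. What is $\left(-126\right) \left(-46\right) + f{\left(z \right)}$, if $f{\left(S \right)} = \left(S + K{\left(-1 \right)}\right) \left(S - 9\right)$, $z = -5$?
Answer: $5908$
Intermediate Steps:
$f{\left(S \right)} = \left(-9 + S\right) \left(-3 + S\right)$ ($f{\left(S \right)} = \left(S + 3 \left(-1\right)\right) \left(S - 9\right) = \left(S - 3\right) \left(-9 + S\right) = \left(-3 + S\right) \left(-9 + S\right) = \left(-9 + S\right) \left(-3 + S\right)$)
$\left(-126\right) \left(-46\right) + f{\left(z \right)} = \left(-126\right) \left(-46\right) + \left(27 + \left(-5\right)^{2} - -60\right) = 5796 + \left(27 + 25 + 60\right) = 5796 + 112 = 5908$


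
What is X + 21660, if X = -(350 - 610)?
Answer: 21920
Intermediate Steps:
X = 260 (X = -1*(-260) = 260)
X + 21660 = 260 + 21660 = 21920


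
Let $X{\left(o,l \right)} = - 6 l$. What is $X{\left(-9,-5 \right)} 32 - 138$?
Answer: $822$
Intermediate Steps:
$X{\left(-9,-5 \right)} 32 - 138 = \left(-6\right) \left(-5\right) 32 - 138 = 30 \cdot 32 - 138 = 960 - 138 = 822$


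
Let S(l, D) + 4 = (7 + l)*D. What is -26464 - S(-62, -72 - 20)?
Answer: -31520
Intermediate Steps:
S(l, D) = -4 + D*(7 + l) (S(l, D) = -4 + (7 + l)*D = -4 + D*(7 + l))
-26464 - S(-62, -72 - 20) = -26464 - (-4 + 7*(-72 - 20) + (-72 - 20)*(-62)) = -26464 - (-4 + 7*(-92) - 92*(-62)) = -26464 - (-4 - 644 + 5704) = -26464 - 1*5056 = -26464 - 5056 = -31520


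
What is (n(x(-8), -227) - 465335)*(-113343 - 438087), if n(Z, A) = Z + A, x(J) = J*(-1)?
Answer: 256720442220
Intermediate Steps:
x(J) = -J
n(Z, A) = A + Z
(n(x(-8), -227) - 465335)*(-113343 - 438087) = ((-227 - 1*(-8)) - 465335)*(-113343 - 438087) = ((-227 + 8) - 465335)*(-551430) = (-219 - 465335)*(-551430) = -465554*(-551430) = 256720442220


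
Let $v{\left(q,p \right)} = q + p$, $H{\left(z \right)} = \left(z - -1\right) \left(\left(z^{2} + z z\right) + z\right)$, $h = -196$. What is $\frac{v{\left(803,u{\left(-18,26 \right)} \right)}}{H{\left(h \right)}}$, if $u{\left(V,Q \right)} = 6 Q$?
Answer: $- \frac{137}{2134860} \approx -6.4173 \cdot 10^{-5}$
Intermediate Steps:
$H{\left(z \right)} = \left(1 + z\right) \left(z + 2 z^{2}\right)$ ($H{\left(z \right)} = \left(z + 1\right) \left(\left(z^{2} + z^{2}\right) + z\right) = \left(1 + z\right) \left(2 z^{2} + z\right) = \left(1 + z\right) \left(z + 2 z^{2}\right)$)
$v{\left(q,p \right)} = p + q$
$\frac{v{\left(803,u{\left(-18,26 \right)} \right)}}{H{\left(h \right)}} = \frac{6 \cdot 26 + 803}{\left(-196\right) \left(1 + 2 \left(-196\right)^{2} + 3 \left(-196\right)\right)} = \frac{156 + 803}{\left(-196\right) \left(1 + 2 \cdot 38416 - 588\right)} = \frac{959}{\left(-196\right) \left(1 + 76832 - 588\right)} = \frac{959}{\left(-196\right) 76245} = \frac{959}{-14944020} = 959 \left(- \frac{1}{14944020}\right) = - \frac{137}{2134860}$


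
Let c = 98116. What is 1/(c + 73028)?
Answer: 1/171144 ≈ 5.8430e-6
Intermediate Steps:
1/(c + 73028) = 1/(98116 + 73028) = 1/171144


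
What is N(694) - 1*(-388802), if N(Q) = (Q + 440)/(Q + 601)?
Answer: 71928532/185 ≈ 3.8880e+5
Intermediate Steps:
N(Q) = (440 + Q)/(601 + Q)
N(694) - 1*(-388802) = (440 + 694)/(601 + 694) - 1*(-388802) = 1134/1295 + 388802 = (1/1295)*1134 + 388802 = 162/185 + 388802 = 71928532/185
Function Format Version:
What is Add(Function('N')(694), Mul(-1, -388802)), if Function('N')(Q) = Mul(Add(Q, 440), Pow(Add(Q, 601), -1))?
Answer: Rational(71928532, 185) ≈ 3.8880e+5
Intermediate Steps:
Function('N')(Q) = Mul(Pow(Add(601, Q), -1), Add(440, Q)) (Function('N')(Q) = Mul(Add(440, Q), Pow(Add(601, Q), -1)) = Mul(Pow(Add(601, Q), -1), Add(440, Q)))
Add(Function('N')(694), Mul(-1, -388802)) = Add(Mul(Pow(Add(601, 694), -1), Add(440, 694)), Mul(-1, -388802)) = Add(Mul(Pow(1295, -1), 1134), 388802) = Add(Mul(Rational(1, 1295), 1134), 388802) = Add(Rational(162, 185), 388802) = Rational(71928532, 185)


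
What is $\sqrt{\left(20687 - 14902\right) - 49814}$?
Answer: $i \sqrt{44029} \approx 209.83 i$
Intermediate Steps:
$\sqrt{\left(20687 - 14902\right) - 49814} = \sqrt{5785 - 49814} = \sqrt{-44029} = i \sqrt{44029}$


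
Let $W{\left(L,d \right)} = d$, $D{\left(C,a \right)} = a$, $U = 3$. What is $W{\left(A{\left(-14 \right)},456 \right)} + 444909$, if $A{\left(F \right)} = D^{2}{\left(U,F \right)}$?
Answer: $445365$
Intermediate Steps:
$A{\left(F \right)} = F^{2}$
$W{\left(A{\left(-14 \right)},456 \right)} + 444909 = 456 + 444909 = 445365$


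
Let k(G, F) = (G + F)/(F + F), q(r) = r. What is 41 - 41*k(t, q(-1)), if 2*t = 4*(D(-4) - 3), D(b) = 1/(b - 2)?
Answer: -328/3 ≈ -109.33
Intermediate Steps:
D(b) = 1/(-2 + b)
t = -19/3 (t = (4*(1/(-2 - 4) - 3))/2 = (4*(1/(-6) - 3))/2 = (4*(-⅙ - 3))/2 = (4*(-19/6))/2 = (½)*(-38/3) = -19/3 ≈ -6.3333)
k(G, F) = (F + G)/(2*F) (k(G, F) = (F + G)/((2*F)) = (F + G)*(1/(2*F)) = (F + G)/(2*F))
41 - 41*k(t, q(-1)) = 41 - 41*(-1 - 19/3)/(2*(-1)) = 41 - 41*(-1)*(-22)/(2*3) = 41 - 41*11/3 = 41 - 451/3 = -328/3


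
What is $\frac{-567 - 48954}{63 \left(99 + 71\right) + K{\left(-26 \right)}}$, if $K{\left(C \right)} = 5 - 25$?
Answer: $- \frac{49521}{10690} \approx -4.6325$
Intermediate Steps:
$K{\left(C \right)} = -20$ ($K{\left(C \right)} = 5 - 25 = -20$)
$\frac{-567 - 48954}{63 \left(99 + 71\right) + K{\left(-26 \right)}} = \frac{-567 - 48954}{63 \left(99 + 71\right) - 20} = - \frac{49521}{63 \cdot 170 - 20} = - \frac{49521}{10710 - 20} = - \frac{49521}{10690}$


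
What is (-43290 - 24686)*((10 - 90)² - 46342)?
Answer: 2715097392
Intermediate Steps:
(-43290 - 24686)*((10 - 90)² - 46342) = -67976*((-80)² - 46342) = -67976*(6400 - 46342) = -67976*(-39942) = 2715097392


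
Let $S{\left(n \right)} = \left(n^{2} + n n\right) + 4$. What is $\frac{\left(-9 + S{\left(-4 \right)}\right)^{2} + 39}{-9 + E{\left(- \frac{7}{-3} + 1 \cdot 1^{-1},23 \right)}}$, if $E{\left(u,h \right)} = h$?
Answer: $\frac{384}{7} \approx 54.857$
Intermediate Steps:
$S{\left(n \right)} = 4 + 2 n^{2}$ ($S{\left(n \right)} = \left(n^{2} + n^{2}\right) + 4 = 2 n^{2} + 4 = 4 + 2 n^{2}$)
$\frac{\left(-9 + S{\left(-4 \right)}\right)^{2} + 39}{-9 + E{\left(- \frac{7}{-3} + 1 \cdot 1^{-1},23 \right)}} = \frac{\left(-9 + \left(4 + 2 \left(-4\right)^{2}\right)\right)^{2} + 39}{-9 + 23} = \frac{\left(-9 + \left(4 + 2 \cdot 16\right)\right)^{2} + 39}{14} = \left(\left(-9 + \left(4 + 32\right)\right)^{2} + 39\right) \frac{1}{14} = \left(\left(-9 + 36\right)^{2} + 39\right) \frac{1}{14} = \left(27^{2} + 39\right) \frac{1}{14} = \left(729 + 39\right) \frac{1}{14} = 768 \cdot \frac{1}{14} = \frac{384}{7}$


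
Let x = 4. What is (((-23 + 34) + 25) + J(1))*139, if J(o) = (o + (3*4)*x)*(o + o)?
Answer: 18626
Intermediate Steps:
J(o) = 2*o*(48 + o) (J(o) = (o + (3*4)*4)*(o + o) = (o + 12*4)*(2*o) = (o + 48)*(2*o) = (48 + o)*(2*o) = 2*o*(48 + o))
(((-23 + 34) + 25) + J(1))*139 = (((-23 + 34) + 25) + 2*1*(48 + 1))*139 = ((11 + 25) + 2*1*49)*139 = (36 + 98)*139 = 134*139 = 18626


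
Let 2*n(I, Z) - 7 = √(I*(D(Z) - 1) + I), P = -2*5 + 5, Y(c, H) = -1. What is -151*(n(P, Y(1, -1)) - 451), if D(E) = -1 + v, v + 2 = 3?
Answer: 0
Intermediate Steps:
v = 1 (v = -2 + 3 = 1)
D(E) = 0 (D(E) = -1 + 1 = 0)
P = -5 (P = -10 + 5 = -5)
n(I, Z) = 7/2 (n(I, Z) = 7/2 + √(I*(0 - 1) + I)/2 = 7/2 + √(I*(-1) + I)/2 = 7/2 + √(-I + I)/2 = 7/2 + √0/2 = 7/2 + (½)*0 = 7/2 + 0 = 7/2)
-151*(n(P, Y(1, -1)) - 451) = -151*(7/2 - 451) = -151*(-895/2) = 135145/2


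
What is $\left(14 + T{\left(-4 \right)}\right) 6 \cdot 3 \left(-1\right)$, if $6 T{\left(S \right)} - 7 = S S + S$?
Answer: $-309$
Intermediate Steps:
$T{\left(S \right)} = \frac{7}{6} + \frac{S}{6} + \frac{S^{2}}{6}$ ($T{\left(S \right)} = \frac{7}{6} + \frac{S S + S}{6} = \frac{7}{6} + \frac{S^{2} + S}{6} = \frac{7}{6} + \frac{S + S^{2}}{6} = \frac{7}{6} + \left(\frac{S}{6} + \frac{S^{2}}{6}\right) = \frac{7}{6} + \frac{S}{6} + \frac{S^{2}}{6}$)
$\left(14 + T{\left(-4 \right)}\right) 6 \cdot 3 \left(-1\right) = \left(14 + \left(\frac{7}{6} + \frac{1}{6} \left(-4\right) + \frac{\left(-4\right)^{2}}{6}\right)\right) 6 \cdot 3 \left(-1\right) = \left(14 + \left(\frac{7}{6} - \frac{2}{3} + \frac{1}{6} \cdot 16\right)\right) 18 \left(-1\right) = \left(14 + \left(\frac{7}{6} - \frac{2}{3} + \frac{8}{3}\right)\right) \left(-18\right) = \left(14 + \frac{19}{6}\right) \left(-18\right) = \frac{103}{6} \left(-18\right) = -309$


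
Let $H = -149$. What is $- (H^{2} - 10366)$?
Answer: $-11835$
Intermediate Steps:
$- (H^{2} - 10366) = - (\left(-149\right)^{2} - 10366) = - (22201 + \left(-19905 + 9539\right)) = - (22201 - 10366) = \left(-1\right) 11835 = -11835$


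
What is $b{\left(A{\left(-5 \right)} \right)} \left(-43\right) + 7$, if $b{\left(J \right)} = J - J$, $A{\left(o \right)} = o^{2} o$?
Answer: $7$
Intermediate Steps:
$A{\left(o \right)} = o^{3}$
$b{\left(J \right)} = 0$
$b{\left(A{\left(-5 \right)} \right)} \left(-43\right) + 7 = 0 \left(-43\right) + 7 = 0 + 7 = 7$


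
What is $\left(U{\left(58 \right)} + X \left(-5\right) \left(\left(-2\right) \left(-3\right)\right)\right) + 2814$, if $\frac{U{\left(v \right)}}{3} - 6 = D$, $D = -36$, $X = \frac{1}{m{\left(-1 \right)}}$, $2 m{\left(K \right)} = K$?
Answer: $2784$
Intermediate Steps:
$m{\left(K \right)} = \frac{K}{2}$
$X = -2$ ($X = \frac{1}{\frac{1}{2} \left(-1\right)} = \frac{1}{- \frac{1}{2}} = -2$)
$U{\left(v \right)} = -90$ ($U{\left(v \right)} = 18 + 3 \left(-36\right) = 18 - 108 = -90$)
$\left(U{\left(58 \right)} + X \left(-5\right) \left(\left(-2\right) \left(-3\right)\right)\right) + 2814 = \left(-90 + \left(-2\right) \left(-5\right) \left(\left(-2\right) \left(-3\right)\right)\right) + 2814 = \left(-90 + 10 \cdot 6\right) + 2814 = \left(-90 + 60\right) + 2814 = -30 + 2814 = 2784$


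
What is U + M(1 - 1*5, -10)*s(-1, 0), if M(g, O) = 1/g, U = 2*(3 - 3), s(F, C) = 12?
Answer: -3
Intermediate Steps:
U = 0 (U = 2*0 = 0)
U + M(1 - 1*5, -10)*s(-1, 0) = 0 + 12/(1 - 1*5) = 0 + 12/(1 - 5) = 0 + 12/(-4) = 0 - ¼*12 = 0 - 3 = -3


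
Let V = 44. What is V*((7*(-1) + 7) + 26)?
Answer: 1144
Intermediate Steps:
V*((7*(-1) + 7) + 26) = 44*((7*(-1) + 7) + 26) = 44*((-7 + 7) + 26) = 44*(0 + 26) = 44*26 = 1144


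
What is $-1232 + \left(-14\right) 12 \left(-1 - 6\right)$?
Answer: $-56$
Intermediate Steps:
$-1232 + \left(-14\right) 12 \left(-1 - 6\right) = -1232 - 168 \left(-1 - 6\right) = -1232 - -1176 = -1232 + 1176 = -56$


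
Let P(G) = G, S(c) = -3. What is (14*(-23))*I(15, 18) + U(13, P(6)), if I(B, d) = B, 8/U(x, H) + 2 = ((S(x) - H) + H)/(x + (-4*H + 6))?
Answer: -33850/7 ≈ -4835.7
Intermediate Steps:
U(x, H) = 8/(-2 - 3/(6 + x - 4*H)) (U(x, H) = 8/(-2 + ((-3 - H) + H)/(x + (-4*H + 6))) = 8/(-2 - 3/(x + (6 - 4*H))) = 8/(-2 - 3/(6 + x - 4*H)))
(14*(-23))*I(15, 18) + U(13, P(6)) = (14*(-23))*15 + 8*(-6 - 1*13 + 4*6)/(15 - 8*6 + 2*13) = -322*15 + 8*(-6 - 13 + 24)/(15 - 48 + 26) = -4830 + 8*5/(-7) = -4830 + 8*(-1/7)*5 = -4830 - 40/7 = -33850/7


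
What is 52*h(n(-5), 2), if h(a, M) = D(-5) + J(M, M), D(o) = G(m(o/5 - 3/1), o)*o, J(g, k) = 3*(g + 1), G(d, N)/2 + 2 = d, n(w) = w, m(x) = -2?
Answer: 2548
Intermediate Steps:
G(d, N) = -4 + 2*d
J(g, k) = 3 + 3*g (J(g, k) = 3*(1 + g) = 3 + 3*g)
D(o) = -8*o (D(o) = (-4 + 2*(-2))*o = (-4 - 4)*o = -8*o)
h(a, M) = 43 + 3*M (h(a, M) = -8*(-5) + (3 + 3*M) = 40 + (3 + 3*M) = 43 + 3*M)
52*h(n(-5), 2) = 52*(43 + 3*2) = 52*(43 + 6) = 52*49 = 2548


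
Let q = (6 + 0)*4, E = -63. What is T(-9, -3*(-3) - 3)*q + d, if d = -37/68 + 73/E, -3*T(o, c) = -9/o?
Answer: -41567/4284 ≈ -9.7029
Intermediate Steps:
T(o, c) = 3/o (T(o, c) = -(-3)/o = 3/o)
d = -7295/4284 (d = -37/68 + 73/(-63) = -37*1/68 + 73*(-1/63) = -37/68 - 73/63 = -7295/4284 ≈ -1.7028)
q = 24 (q = 6*4 = 24)
T(-9, -3*(-3) - 3)*q + d = (3/(-9))*24 - 7295/4284 = (3*(-⅑))*24 - 7295/4284 = -⅓*24 - 7295/4284 = -8 - 7295/4284 = -41567/4284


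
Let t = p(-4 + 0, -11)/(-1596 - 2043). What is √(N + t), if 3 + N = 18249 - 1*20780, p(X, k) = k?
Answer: I*√33556001385/3639 ≈ 50.339*I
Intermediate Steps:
N = -2534 (N = -3 + (18249 - 1*20780) = -3 + (18249 - 20780) = -3 - 2531 = -2534)
t = 11/3639 (t = -11/(-1596 - 2043) = -11/(-3639) = -1/3639*(-11) = 11/3639 ≈ 0.0030228)
√(N + t) = √(-2534 + 11/3639) = √(-9221215/3639) = I*√33556001385/3639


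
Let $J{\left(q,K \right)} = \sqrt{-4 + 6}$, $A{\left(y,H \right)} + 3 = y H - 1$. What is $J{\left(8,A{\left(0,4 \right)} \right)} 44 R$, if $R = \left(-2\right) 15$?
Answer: $- 1320 \sqrt{2} \approx -1866.8$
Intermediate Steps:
$A{\left(y,H \right)} = -4 + H y$ ($A{\left(y,H \right)} = -3 + \left(y H - 1\right) = -3 + \left(H y - 1\right) = -3 + \left(-1 + H y\right) = -4 + H y$)
$J{\left(q,K \right)} = \sqrt{2}$
$R = -30$
$J{\left(8,A{\left(0,4 \right)} \right)} 44 R = \sqrt{2} \cdot 44 \left(-30\right) = 44 \sqrt{2} \left(-30\right) = - 1320 \sqrt{2}$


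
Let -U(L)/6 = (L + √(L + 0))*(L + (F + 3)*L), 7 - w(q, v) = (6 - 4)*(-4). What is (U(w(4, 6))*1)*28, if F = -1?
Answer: -113400 - 7560*√15 ≈ -1.4268e+5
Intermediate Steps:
w(q, v) = 15 (w(q, v) = 7 - (6 - 4)*(-4) = 7 - 2*(-4) = 7 - 1*(-8) = 7 + 8 = 15)
U(L) = -18*L*(L + √L) (U(L) = -6*(L + √(L + 0))*(L + (-1 + 3)*L) = -6*(L + √L)*(L + 2*L) = -6*(L + √L)*3*L = -18*L*(L + √L))
(U(w(4, 6))*1)*28 = ((-18*15² - 270*√15)*1)*28 = ((-18*225 - 270*√15)*1)*28 = ((-4050 - 270*√15)*1)*28 = (-4050 - 270*√15)*28 = -113400 - 7560*√15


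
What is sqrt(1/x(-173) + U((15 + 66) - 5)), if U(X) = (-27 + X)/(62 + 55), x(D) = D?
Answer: 2*sqrt(4700410)/6747 ≈ 0.64267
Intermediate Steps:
U(X) = -3/13 + X/117 (U(X) = (-27 + X)/117 = (-27 + X)*(1/117) = -3/13 + X/117)
sqrt(1/x(-173) + U((15 + 66) - 5)) = sqrt(1/(-173) + (-3/13 + ((15 + 66) - 5)/117)) = sqrt(-1/173 + (-3/13 + (81 - 5)/117)) = sqrt(-1/173 + (-3/13 + (1/117)*76)) = sqrt(-1/173 + (-3/13 + 76/117)) = sqrt(-1/173 + 49/117) = sqrt(8360/20241) = 2*sqrt(4700410)/6747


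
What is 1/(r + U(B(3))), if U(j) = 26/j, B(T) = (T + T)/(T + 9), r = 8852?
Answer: 1/8904 ≈ 0.00011231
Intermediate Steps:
B(T) = 2*T/(9 + T) (B(T) = (2*T)/(9 + T) = 2*T/(9 + T))
1/(r + U(B(3))) = 1/(8852 + 26/((2*3/(9 + 3)))) = 1/(8852 + 26/((2*3/12))) = 1/(8852 + 26/((2*3*(1/12)))) = 1/(8852 + 26/(1/2)) = 1/(8852 + 26*2) = 1/(8852 + 52) = 1/8904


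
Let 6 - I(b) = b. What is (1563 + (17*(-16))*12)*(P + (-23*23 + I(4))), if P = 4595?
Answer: -6919668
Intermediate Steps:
I(b) = 6 - b
(1563 + (17*(-16))*12)*(P + (-23*23 + I(4))) = (1563 + (17*(-16))*12)*(4595 + (-23*23 + (6 - 1*4))) = (1563 - 272*12)*(4595 + (-529 + (6 - 4))) = (1563 - 3264)*(4595 + (-529 + 2)) = -1701*(4595 - 527) = -1701*4068 = -6919668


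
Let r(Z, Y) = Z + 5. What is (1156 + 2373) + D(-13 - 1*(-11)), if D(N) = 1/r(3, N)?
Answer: 28233/8 ≈ 3529.1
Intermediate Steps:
r(Z, Y) = 5 + Z
D(N) = ⅛ (D(N) = 1/(5 + 3) = 1/8 = ⅛)
(1156 + 2373) + D(-13 - 1*(-11)) = (1156 + 2373) + ⅛ = 3529 + ⅛ = 28233/8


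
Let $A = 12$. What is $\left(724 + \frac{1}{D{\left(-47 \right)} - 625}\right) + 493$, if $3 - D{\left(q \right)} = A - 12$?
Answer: $\frac{756973}{622} \approx 1217.0$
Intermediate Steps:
$D{\left(q \right)} = 3$ ($D{\left(q \right)} = 3 - \left(12 - 12\right) = 3 - 0 = 3 + 0 = 3$)
$\left(724 + \frac{1}{D{\left(-47 \right)} - 625}\right) + 493 = \left(724 + \frac{1}{3 - 625}\right) + 493 = \left(724 + \frac{1}{-622}\right) + 493 = \left(724 - \frac{1}{622}\right) + 493 = \frac{450327}{622} + 493 = \frac{756973}{622}$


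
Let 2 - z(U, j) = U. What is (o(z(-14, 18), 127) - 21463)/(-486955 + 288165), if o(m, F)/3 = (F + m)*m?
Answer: 14599/198790 ≈ 0.073439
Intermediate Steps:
z(U, j) = 2 - U
o(m, F) = 3*m*(F + m) (o(m, F) = 3*((F + m)*m) = 3*(m*(F + m)) = 3*m*(F + m))
(o(z(-14, 18), 127) - 21463)/(-486955 + 288165) = (3*(2 - 1*(-14))*(127 + (2 - 1*(-14))) - 21463)/(-486955 + 288165) = (3*(2 + 14)*(127 + (2 + 14)) - 21463)/(-198790) = (3*16*(127 + 16) - 21463)*(-1/198790) = (3*16*143 - 21463)*(-1/198790) = (6864 - 21463)*(-1/198790) = -14599*(-1/198790) = 14599/198790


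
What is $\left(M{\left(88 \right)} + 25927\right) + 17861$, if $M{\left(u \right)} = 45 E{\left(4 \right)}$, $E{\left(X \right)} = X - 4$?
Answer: $43788$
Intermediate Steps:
$E{\left(X \right)} = -4 + X$
$M{\left(u \right)} = 0$ ($M{\left(u \right)} = 45 \left(-4 + 4\right) = 45 \cdot 0 = 0$)
$\left(M{\left(88 \right)} + 25927\right) + 17861 = \left(0 + 25927\right) + 17861 = 25927 + 17861 = 43788$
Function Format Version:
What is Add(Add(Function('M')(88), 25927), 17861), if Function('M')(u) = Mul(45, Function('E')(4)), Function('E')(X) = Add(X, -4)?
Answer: 43788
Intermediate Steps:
Function('E')(X) = Add(-4, X)
Function('M')(u) = 0 (Function('M')(u) = Mul(45, Add(-4, 4)) = Mul(45, 0) = 0)
Add(Add(Function('M')(88), 25927), 17861) = Add(Add(0, 25927), 17861) = Add(25927, 17861) = 43788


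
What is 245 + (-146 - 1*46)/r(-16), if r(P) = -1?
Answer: 437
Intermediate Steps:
245 + (-146 - 1*46)/r(-16) = 245 + (-146 - 1*46)/(-1) = 245 + (-146 - 46)*(-1) = 245 - 192*(-1) = 245 + 192 = 437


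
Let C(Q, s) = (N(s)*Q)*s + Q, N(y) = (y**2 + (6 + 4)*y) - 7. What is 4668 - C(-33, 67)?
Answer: 11395773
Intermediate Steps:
N(y) = -7 + y**2 + 10*y (N(y) = (y**2 + 10*y) - 7 = -7 + y**2 + 10*y)
C(Q, s) = Q + Q*s*(-7 + s**2 + 10*s) (C(Q, s) = ((-7 + s**2 + 10*s)*Q)*s + Q = (Q*(-7 + s**2 + 10*s))*s + Q = Q*s*(-7 + s**2 + 10*s) + Q = Q + Q*s*(-7 + s**2 + 10*s))
4668 - C(-33, 67) = 4668 - (-33)*(1 + 67*(-7 + 67**2 + 10*67)) = 4668 - (-33)*(1 + 67*(-7 + 4489 + 670)) = 4668 - (-33)*(1 + 67*5152) = 4668 - (-33)*(1 + 345184) = 4668 - (-33)*345185 = 4668 - 1*(-11391105) = 4668 + 11391105 = 11395773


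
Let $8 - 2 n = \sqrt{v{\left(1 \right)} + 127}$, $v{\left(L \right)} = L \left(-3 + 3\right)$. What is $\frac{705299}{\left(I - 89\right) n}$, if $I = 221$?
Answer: $- \frac{403028}{297} - \frac{100757 \sqrt{127}}{594} \approx -3268.6$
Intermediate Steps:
$v{\left(L \right)} = 0$ ($v{\left(L \right)} = L 0 = 0$)
$n = 4 - \frac{\sqrt{127}}{2}$ ($n = 4 - \frac{\sqrt{0 + 127}}{2} = 4 - \frac{\sqrt{127}}{2} \approx -1.6347$)
$\frac{705299}{\left(I - 89\right) n} = \frac{705299}{\left(221 - 89\right) \left(4 - \frac{\sqrt{127}}{2}\right)} = \frac{705299}{132 \left(4 - \frac{\sqrt{127}}{2}\right)} = \frac{705299}{528 - 66 \sqrt{127}}$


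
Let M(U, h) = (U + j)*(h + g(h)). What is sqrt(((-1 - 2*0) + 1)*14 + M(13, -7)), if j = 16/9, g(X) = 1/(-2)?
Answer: I*sqrt(3990)/6 ≈ 10.528*I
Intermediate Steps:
g(X) = -1/2
j = 16/9 (j = 16*(1/9) = 16/9 ≈ 1.7778)
M(U, h) = (-1/2 + h)*(16/9 + U) (M(U, h) = (U + 16/9)*(h - 1/2) = (16/9 + U)*(-1/2 + h) = (-1/2 + h)*(16/9 + U))
sqrt(((-1 - 2*0) + 1)*14 + M(13, -7)) = sqrt(((-1 - 2*0) + 1)*14 + (-8/9 - 1/2*13 + (16/9)*(-7) + 13*(-7))) = sqrt(((-1 + 0) + 1)*14 + (-8/9 - 13/2 - 112/9 - 91)) = sqrt((-1 + 1)*14 - 665/6) = sqrt(0*14 - 665/6) = sqrt(0 - 665/6) = sqrt(-665/6) = I*sqrt(3990)/6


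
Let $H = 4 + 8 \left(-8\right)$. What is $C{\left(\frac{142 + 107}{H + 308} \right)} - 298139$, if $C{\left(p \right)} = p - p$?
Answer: $-298139$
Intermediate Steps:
$H = -60$ ($H = 4 - 64 = -60$)
$C{\left(p \right)} = 0$
$C{\left(\frac{142 + 107}{H + 308} \right)} - 298139 = 0 - 298139 = -298139$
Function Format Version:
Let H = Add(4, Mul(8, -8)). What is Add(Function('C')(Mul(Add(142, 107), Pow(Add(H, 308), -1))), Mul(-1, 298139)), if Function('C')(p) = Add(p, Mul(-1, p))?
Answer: -298139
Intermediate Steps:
H = -60 (H = Add(4, -64) = -60)
Function('C')(p) = 0
Add(Function('C')(Mul(Add(142, 107), Pow(Add(H, 308), -1))), Mul(-1, 298139)) = Add(0, Mul(-1, 298139)) = Add(0, -298139) = -298139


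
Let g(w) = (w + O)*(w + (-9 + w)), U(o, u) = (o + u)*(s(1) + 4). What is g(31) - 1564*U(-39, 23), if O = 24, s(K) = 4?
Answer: 203107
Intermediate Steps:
U(o, u) = 8*o + 8*u (U(o, u) = (o + u)*(4 + 4) = (o + u)*8 = 8*o + 8*u)
g(w) = (-9 + 2*w)*(24 + w) (g(w) = (w + 24)*(w + (-9 + w)) = (24 + w)*(-9 + 2*w) = (-9 + 2*w)*(24 + w))
g(31) - 1564*U(-39, 23) = (-216 + 2*31² + 39*31) - 1564*(8*(-39) + 8*23) = (-216 + 2*961 + 1209) - 1564*(-312 + 184) = (-216 + 1922 + 1209) - 1564*(-128) = 2915 + 200192 = 203107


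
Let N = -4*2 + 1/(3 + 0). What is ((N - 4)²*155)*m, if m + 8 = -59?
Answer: -12721625/9 ≈ -1.4135e+6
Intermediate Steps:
m = -67 (m = -8 - 59 = -67)
N = -23/3 (N = -8 + 1/3 = -8 + ⅓ = -23/3 ≈ -7.6667)
((N - 4)²*155)*m = ((-23/3 - 4)²*155)*(-67) = ((-35/3)²*155)*(-67) = ((1225/9)*155)*(-67) = (189875/9)*(-67) = -12721625/9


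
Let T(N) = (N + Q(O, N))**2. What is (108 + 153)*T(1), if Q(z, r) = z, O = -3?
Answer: 1044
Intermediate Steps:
T(N) = (-3 + N)**2 (T(N) = (N - 3)**2 = (-3 + N)**2)
(108 + 153)*T(1) = (108 + 153)*(-3 + 1)**2 = 261*(-2)**2 = 261*4 = 1044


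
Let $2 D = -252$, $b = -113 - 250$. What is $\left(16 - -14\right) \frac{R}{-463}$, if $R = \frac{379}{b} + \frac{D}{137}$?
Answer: $\frac{976610}{7675151} \approx 0.12724$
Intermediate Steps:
$b = -363$
$D = -126$ ($D = \frac{1}{2} \left(-252\right) = -126$)
$R = - \frac{97661}{49731}$ ($R = \frac{379}{-363} - \frac{126}{137} = 379 \left(- \frac{1}{363}\right) - \frac{126}{137} = - \frac{379}{363} - \frac{126}{137} = - \frac{97661}{49731} \approx -1.9638$)
$\left(16 - -14\right) \frac{R}{-463} = \left(16 - -14\right) \left(- \frac{97661}{49731 \left(-463\right)}\right) = \left(16 + 14\right) \left(\left(- \frac{97661}{49731}\right) \left(- \frac{1}{463}\right)\right) = 30 \cdot \frac{97661}{23025453} = \frac{976610}{7675151}$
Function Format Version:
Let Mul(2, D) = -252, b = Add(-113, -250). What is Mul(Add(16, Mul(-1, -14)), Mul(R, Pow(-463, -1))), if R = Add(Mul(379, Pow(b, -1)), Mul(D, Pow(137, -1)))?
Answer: Rational(976610, 7675151) ≈ 0.12724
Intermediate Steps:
b = -363
D = -126 (D = Mul(Rational(1, 2), -252) = -126)
R = Rational(-97661, 49731) (R = Add(Mul(379, Pow(-363, -1)), Mul(-126, Pow(137, -1))) = Add(Mul(379, Rational(-1, 363)), Mul(-126, Rational(1, 137))) = Add(Rational(-379, 363), Rational(-126, 137)) = Rational(-97661, 49731) ≈ -1.9638)
Mul(Add(16, Mul(-1, -14)), Mul(R, Pow(-463, -1))) = Mul(Add(16, Mul(-1, -14)), Mul(Rational(-97661, 49731), Pow(-463, -1))) = Mul(Add(16, 14), Mul(Rational(-97661, 49731), Rational(-1, 463))) = Mul(30, Rational(97661, 23025453)) = Rational(976610, 7675151)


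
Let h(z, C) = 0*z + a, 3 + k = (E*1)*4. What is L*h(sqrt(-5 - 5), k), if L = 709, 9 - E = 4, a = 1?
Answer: 709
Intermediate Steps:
E = 5 (E = 9 - 1*4 = 9 - 4 = 5)
k = 17 (k = -3 + (5*1)*4 = -3 + 5*4 = -3 + 20 = 17)
h(z, C) = 1 (h(z, C) = 0*z + 1 = 0 + 1 = 1)
L*h(sqrt(-5 - 5), k) = 709*1 = 709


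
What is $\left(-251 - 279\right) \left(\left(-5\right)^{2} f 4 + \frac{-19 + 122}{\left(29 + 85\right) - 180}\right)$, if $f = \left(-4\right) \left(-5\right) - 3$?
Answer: $- \frac{29705705}{33} \approx -9.0017 \cdot 10^{5}$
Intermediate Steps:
$f = 17$ ($f = 20 - 3 = 17$)
$\left(-251 - 279\right) \left(\left(-5\right)^{2} f 4 + \frac{-19 + 122}{\left(29 + 85\right) - 180}\right) = \left(-251 - 279\right) \left(\left(-5\right)^{2} \cdot 17 \cdot 4 + \frac{-19 + 122}{\left(29 + 85\right) - 180}\right) = - 530 \left(25 \cdot 17 \cdot 4 + \frac{103}{114 - 180}\right) = - 530 \left(425 \cdot 4 + \frac{103}{-66}\right) = - 530 \left(1700 + 103 \left(- \frac{1}{66}\right)\right) = - 530 \left(1700 - \frac{103}{66}\right) = \left(-530\right) \frac{112097}{66} = - \frac{29705705}{33}$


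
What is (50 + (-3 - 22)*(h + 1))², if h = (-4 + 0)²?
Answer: 140625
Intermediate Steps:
h = 16 (h = (-4)² = 16)
(50 + (-3 - 22)*(h + 1))² = (50 + (-3 - 22)*(16 + 1))² = (50 - 25*17)² = (50 - 425)² = (-375)² = 140625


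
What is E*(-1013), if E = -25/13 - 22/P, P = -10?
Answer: -18234/65 ≈ -280.52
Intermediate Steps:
E = 18/65 (E = -25/13 - 22/(-10) = -25*1/13 - 22*(-1/10) = -25/13 + 11/5 = 18/65 ≈ 0.27692)
E*(-1013) = (18/65)*(-1013) = -18234/65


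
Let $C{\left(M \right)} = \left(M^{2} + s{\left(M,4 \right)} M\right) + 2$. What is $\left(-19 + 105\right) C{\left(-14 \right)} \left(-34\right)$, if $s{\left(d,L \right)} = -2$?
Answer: $-660824$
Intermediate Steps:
$C{\left(M \right)} = 2 + M^{2} - 2 M$ ($C{\left(M \right)} = \left(M^{2} - 2 M\right) + 2 = 2 + M^{2} - 2 M$)
$\left(-19 + 105\right) C{\left(-14 \right)} \left(-34\right) = \left(-19 + 105\right) \left(2 + \left(-14\right)^{2} - -28\right) \left(-34\right) = 86 \left(2 + 196 + 28\right) \left(-34\right) = 86 \cdot 226 \left(-34\right) = 19436 \left(-34\right) = -660824$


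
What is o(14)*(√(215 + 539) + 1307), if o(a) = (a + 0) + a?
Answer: 36596 + 28*√754 ≈ 37365.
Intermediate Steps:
o(a) = 2*a (o(a) = a + a = 2*a)
o(14)*(√(215 + 539) + 1307) = (2*14)*(√(215 + 539) + 1307) = 28*(√754 + 1307) = 28*(1307 + √754) = 36596 + 28*√754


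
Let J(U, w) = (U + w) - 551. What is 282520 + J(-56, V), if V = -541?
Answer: 281372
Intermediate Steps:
J(U, w) = -551 + U + w
282520 + J(-56, V) = 282520 + (-551 - 56 - 541) = 282520 - 1148 = 281372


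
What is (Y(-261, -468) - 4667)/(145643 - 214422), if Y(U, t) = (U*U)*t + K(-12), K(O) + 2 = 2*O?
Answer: 31885321/68779 ≈ 463.59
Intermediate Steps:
K(O) = -2 + 2*O
Y(U, t) = -26 + t*U² (Y(U, t) = (U*U)*t + (-2 + 2*(-12)) = U²*t + (-2 - 24) = t*U² - 26 = -26 + t*U²)
(Y(-261, -468) - 4667)/(145643 - 214422) = ((-26 - 468*(-261)²) - 4667)/(145643 - 214422) = ((-26 - 468*68121) - 4667)/(-68779) = ((-26 - 31880628) - 4667)*(-1/68779) = (-31880654 - 4667)*(-1/68779) = -31885321*(-1/68779) = 31885321/68779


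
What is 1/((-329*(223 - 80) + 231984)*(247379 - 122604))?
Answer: 1/23075514175 ≈ 4.3336e-11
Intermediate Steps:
1/((-329*(223 - 80) + 231984)*(247379 - 122604)) = 1/((-329*143 + 231984)*124775) = 1/((-47047 + 231984)*124775) = 1/(184937*124775) = 1/23075514175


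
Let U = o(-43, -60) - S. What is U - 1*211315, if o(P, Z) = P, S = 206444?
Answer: -417802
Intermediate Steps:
U = -206487 (U = -43 - 1*206444 = -43 - 206444 = -206487)
U - 1*211315 = -206487 - 1*211315 = -206487 - 211315 = -417802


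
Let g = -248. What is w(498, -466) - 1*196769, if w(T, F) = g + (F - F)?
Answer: -197017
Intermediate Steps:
w(T, F) = -248 (w(T, F) = -248 + (F - F) = -248 + 0 = -248)
w(498, -466) - 1*196769 = -248 - 1*196769 = -248 - 196769 = -197017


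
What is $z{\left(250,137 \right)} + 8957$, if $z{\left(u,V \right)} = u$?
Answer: $9207$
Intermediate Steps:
$z{\left(250,137 \right)} + 8957 = 250 + 8957 = 9207$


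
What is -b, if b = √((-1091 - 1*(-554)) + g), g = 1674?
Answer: -√1137 ≈ -33.719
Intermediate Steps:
b = √1137 (b = √((-1091 - 1*(-554)) + 1674) = √((-1091 + 554) + 1674) = √(-537 + 1674) = √1137 ≈ 33.719)
-b = -√1137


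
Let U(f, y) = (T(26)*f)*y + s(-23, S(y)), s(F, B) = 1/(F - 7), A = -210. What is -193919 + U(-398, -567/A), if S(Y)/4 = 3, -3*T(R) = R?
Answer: -1107635/6 ≈ -1.8461e+5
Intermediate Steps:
T(R) = -R/3
S(Y) = 12 (S(Y) = 4*3 = 12)
s(F, B) = 1/(-7 + F)
U(f, y) = -1/30 - 26*f*y/3 (U(f, y) = ((-⅓*26)*f)*y + 1/(-7 - 23) = (-26*f/3)*y + 1/(-30) = -26*f*y/3 - 1/30 = -1/30 - 26*f*y/3)
-193919 + U(-398, -567/A) = -193919 + (-1/30 - 26/3*(-398)*(-567/(-210))) = -193919 + (-1/30 - 26/3*(-398)*(-567*(-1/210))) = -193919 + (-1/30 - 26/3*(-398)*27/10) = -193919 + (-1/30 + 46566/5) = -193919 + 55879/6 = -1107635/6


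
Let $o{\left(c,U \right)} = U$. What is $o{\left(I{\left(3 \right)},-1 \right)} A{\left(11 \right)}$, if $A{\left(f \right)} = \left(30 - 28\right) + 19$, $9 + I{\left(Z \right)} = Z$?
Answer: $-21$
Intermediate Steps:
$I{\left(Z \right)} = -9 + Z$
$A{\left(f \right)} = 21$ ($A{\left(f \right)} = 2 + 19 = 21$)
$o{\left(I{\left(3 \right)},-1 \right)} A{\left(11 \right)} = \left(-1\right) 21 = -21$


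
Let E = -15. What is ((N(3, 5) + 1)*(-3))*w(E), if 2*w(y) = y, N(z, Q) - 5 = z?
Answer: 405/2 ≈ 202.50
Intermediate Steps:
N(z, Q) = 5 + z
w(y) = y/2
((N(3, 5) + 1)*(-3))*w(E) = (((5 + 3) + 1)*(-3))*((½)*(-15)) = ((8 + 1)*(-3))*(-15/2) = (9*(-3))*(-15/2) = -27*(-15/2) = 405/2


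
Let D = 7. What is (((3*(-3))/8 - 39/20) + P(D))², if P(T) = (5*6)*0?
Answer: 15129/1600 ≈ 9.4556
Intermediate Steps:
P(T) = 0 (P(T) = 30*0 = 0)
(((3*(-3))/8 - 39/20) + P(D))² = (((3*(-3))/8 - 39/20) + 0)² = ((-9*⅛ - 39*1/20) + 0)² = ((-9/8 - 39/20) + 0)² = (-123/40 + 0)² = (-123/40)² = 15129/1600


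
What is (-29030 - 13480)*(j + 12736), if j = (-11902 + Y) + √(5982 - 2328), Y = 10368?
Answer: -476197020 - 127530*√406 ≈ -4.7877e+8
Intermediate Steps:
j = -1534 + 3*√406 (j = (-11902 + 10368) + √(5982 - 2328) = -1534 + √3654 = -1534 + 3*√406 ≈ -1473.6)
(-29030 - 13480)*(j + 12736) = (-29030 - 13480)*((-1534 + 3*√406) + 12736) = -42510*(11202 + 3*√406) = -476197020 - 127530*√406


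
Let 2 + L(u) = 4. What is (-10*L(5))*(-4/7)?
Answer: 80/7 ≈ 11.429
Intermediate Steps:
L(u) = 2 (L(u) = -2 + 4 = 2)
(-10*L(5))*(-4/7) = (-10*2)*(-4/7) = -(-80)/7 = -20*(-4/7) = 80/7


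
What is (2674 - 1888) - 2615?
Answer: -1829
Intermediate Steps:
(2674 - 1888) - 2615 = 786 - 2615 = -1829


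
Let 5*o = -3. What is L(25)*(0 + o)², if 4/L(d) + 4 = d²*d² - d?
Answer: 9/2441225 ≈ 3.6867e-6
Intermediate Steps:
o = -⅗ (o = (⅕)*(-3) = -⅗ ≈ -0.60000)
L(d) = 4/(-4 + d⁴ - d) (L(d) = 4/(-4 + (d²*d² - d)) = 4/(-4 + (d⁴ - d)) = 4/(-4 + d⁴ - d))
L(25)*(0 + o)² = (4/(-4 + 25⁴ - 1*25))*(0 - ⅗)² = (4/(-4 + 390625 - 25))*(-⅗)² = (4/390596)*(9/25) = (4*(1/390596))*(9/25) = (1/97649)*(9/25) = 9/2441225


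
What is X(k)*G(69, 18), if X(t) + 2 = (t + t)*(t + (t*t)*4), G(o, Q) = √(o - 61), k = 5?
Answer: 2096*√2 ≈ 2964.2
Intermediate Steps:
G(o, Q) = √(-61 + o)
X(t) = -2 + 2*t*(t + 4*t²) (X(t) = -2 + (t + t)*(t + (t*t)*4) = -2 + (2*t)*(t + t²*4) = -2 + (2*t)*(t + 4*t²) = -2 + 2*t*(t + 4*t²))
X(k)*G(69, 18) = (-2 + 2*5² + 8*5³)*√(-61 + 69) = (-2 + 2*25 + 8*125)*√8 = (-2 + 50 + 1000)*(2*√2) = 1048*(2*√2) = 2096*√2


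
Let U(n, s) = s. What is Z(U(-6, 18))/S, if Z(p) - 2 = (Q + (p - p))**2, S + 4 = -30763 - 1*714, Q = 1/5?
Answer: -51/787025 ≈ -6.4801e-5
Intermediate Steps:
Q = 1/5 ≈ 0.20000
S = -31481 (S = -4 + (-30763 - 1*714) = -4 + (-30763 - 714) = -4 - 31477 = -31481)
Z(p) = 51/25 (Z(p) = 2 + (1/5 + (p - p))**2 = 2 + (1/5 + 0)**2 = 2 + (1/5)**2 = 2 + 1/25 = 51/25)
Z(U(-6, 18))/S = (51/25)/(-31481) = (51/25)*(-1/31481) = -51/787025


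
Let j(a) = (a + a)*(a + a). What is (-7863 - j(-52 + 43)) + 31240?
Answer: 23053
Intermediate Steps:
j(a) = 4*a² (j(a) = (2*a)*(2*a) = 4*a²)
(-7863 - j(-52 + 43)) + 31240 = (-7863 - 4*(-52 + 43)²) + 31240 = (-7863 - 4*(-9)²) + 31240 = (-7863 - 4*81) + 31240 = (-7863 - 1*324) + 31240 = (-7863 - 324) + 31240 = -8187 + 31240 = 23053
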